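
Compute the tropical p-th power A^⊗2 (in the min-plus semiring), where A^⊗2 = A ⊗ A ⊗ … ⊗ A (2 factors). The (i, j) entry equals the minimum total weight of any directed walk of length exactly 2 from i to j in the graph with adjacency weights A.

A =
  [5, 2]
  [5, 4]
A^⊗2 =
  [7, 6]
  [9, 7]

Each entry (A^⊗2)_ij equals the minimum over all length-2 walks i = v_0 → v_1 → … → v_2 = j of Σ_t A[v_t][v_{t+1}]. For example, for (i, j) = (0, 1) we minimise over 2 possible intermediate vertex sequences; the minimum is 6, attained along the walk 0 → 1 → 1.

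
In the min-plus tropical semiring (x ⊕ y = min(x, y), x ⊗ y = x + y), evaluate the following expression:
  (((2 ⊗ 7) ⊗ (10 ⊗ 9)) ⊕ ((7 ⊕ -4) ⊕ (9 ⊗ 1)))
(((2 ⊗ 7) ⊗ (10 ⊗ 9)) ⊕ ((7 ⊕ -4) ⊕ (9 ⊗ 1))) = -4

Expand innermost to outermost. Recall ⊕ takes the minimum of its arguments and ⊗ takes their sum. Working out the expression (((2 ⊗ 7) ⊗ (10 ⊗ 9)) ⊕ ((7 ⊕ -4) ⊕ (9 ⊗ 1))) gives -4.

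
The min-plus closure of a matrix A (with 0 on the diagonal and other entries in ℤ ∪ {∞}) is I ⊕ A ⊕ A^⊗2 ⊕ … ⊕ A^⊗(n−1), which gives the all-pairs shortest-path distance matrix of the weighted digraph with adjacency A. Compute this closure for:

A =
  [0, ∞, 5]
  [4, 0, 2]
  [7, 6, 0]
Closure =
  [0, 11, 5]
  [4, 0, 2]
  [7, 6, 0]

This is the Floyd-Warshall all-pairs shortest-path computation. For each intermediate vertex k = 0, 1, …, 2, update dist[i][j] ← min(dist[i][j], dist[i][k] + dist[k][j]). The final matrix gives, for each (i, j), the minimum total weight of any directed path from i to j (possibly empty when i = j).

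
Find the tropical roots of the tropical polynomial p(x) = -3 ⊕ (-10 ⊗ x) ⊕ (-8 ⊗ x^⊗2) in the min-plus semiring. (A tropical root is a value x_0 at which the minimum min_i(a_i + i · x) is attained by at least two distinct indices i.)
Roots: {-2, 7}

Each tropical root is a break point of the lower envelope of the lines y = a_i + i · x (there are 3 lines, with slopes 0, 1, ..., 2). Only the lines that attain the minimum somewhere contribute to roots; other lines are dominated. Here the surviving (envelope) indices are i = 2, i = 1, i = 0.
Intersections between consecutive envelope lines give the roots: for adjacent envelope indices i < j the intersection is x = (a_i − a_j) / (j − i). Reading off the sorted break points: {-2, 7}.
Verification: at each break x_0, at least two indices attain the minimum of min_i(a_i + i · x_0).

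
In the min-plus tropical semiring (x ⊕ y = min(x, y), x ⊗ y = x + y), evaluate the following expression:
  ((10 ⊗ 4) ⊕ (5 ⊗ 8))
((10 ⊗ 4) ⊕ (5 ⊗ 8)) = 13

Expand innermost to outermost. Recall ⊕ takes the minimum of its arguments and ⊗ takes their sum. Working out the expression ((10 ⊗ 4) ⊕ (5 ⊗ 8)) gives 13.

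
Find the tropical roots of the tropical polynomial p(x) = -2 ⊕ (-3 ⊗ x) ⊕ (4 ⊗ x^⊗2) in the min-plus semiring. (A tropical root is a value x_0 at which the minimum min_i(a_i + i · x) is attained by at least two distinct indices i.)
Roots: {-7, 1}

Each tropical root is a break point of the lower envelope of the lines y = a_i + i · x (there are 3 lines, with slopes 0, 1, ..., 2). Only the lines that attain the minimum somewhere contribute to roots; other lines are dominated. Here the surviving (envelope) indices are i = 2, i = 1, i = 0.
Intersections between consecutive envelope lines give the roots: for adjacent envelope indices i < j the intersection is x = (a_i − a_j) / (j − i). Reading off the sorted break points: {-7, 1}.
Verification: at each break x_0, at least two indices attain the minimum of min_i(a_i + i · x_0).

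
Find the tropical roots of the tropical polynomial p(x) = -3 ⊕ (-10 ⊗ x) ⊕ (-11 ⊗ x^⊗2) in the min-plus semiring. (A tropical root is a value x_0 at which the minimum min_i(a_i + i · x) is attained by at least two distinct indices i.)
Roots: {1, 7}

Each tropical root is a break point of the lower envelope of the lines y = a_i + i · x (there are 3 lines, with slopes 0, 1, ..., 2). Only the lines that attain the minimum somewhere contribute to roots; other lines are dominated. Here the surviving (envelope) indices are i = 2, i = 1, i = 0.
Intersections between consecutive envelope lines give the roots: for adjacent envelope indices i < j the intersection is x = (a_i − a_j) / (j − i). Reading off the sorted break points: {1, 7}.
Verification: at each break x_0, at least two indices attain the minimum of min_i(a_i + i · x_0).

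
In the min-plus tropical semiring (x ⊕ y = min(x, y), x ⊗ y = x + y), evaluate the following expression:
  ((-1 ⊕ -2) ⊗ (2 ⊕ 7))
((-1 ⊕ -2) ⊗ (2 ⊕ 7)) = 0

Expand innermost to outermost. Recall ⊕ takes the minimum of its arguments and ⊗ takes their sum. Working out the expression ((-1 ⊕ -2) ⊗ (2 ⊕ 7)) gives 0.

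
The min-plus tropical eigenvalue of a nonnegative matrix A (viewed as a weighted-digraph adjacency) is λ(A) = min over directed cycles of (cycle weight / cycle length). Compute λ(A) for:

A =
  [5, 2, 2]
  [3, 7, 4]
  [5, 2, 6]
λ(A) = 7/3

Enumerate directed cycles and compute their means (weight / length). Sample:
  cycle 0 → 0: weight = 5, length = 1, mean = 5/1 ≈ 5.000
  cycle 1 → 1: weight = 7, length = 1, mean = 7/1 ≈ 7.000
  cycle 2 → 2: weight = 6, length = 1, mean = 6/1 ≈ 6.000
  cycle 0 → 1 → 0: weight = 5, length = 2, mean = 5/2 ≈ 2.500
  cycle 0 → 2 → 0: weight = 7, length = 2, mean = 7/2 ≈ 3.500
  cycle 1 → 0 → 1: weight = 5, length = 2, mean = 5/2 ≈ 2.500
Minimum mean = 2.333, attained e.g. along the cycle 0 → 2 → 1 → 0 with weight 7 and length 3. So λ(A) = 7/3 = 7/3.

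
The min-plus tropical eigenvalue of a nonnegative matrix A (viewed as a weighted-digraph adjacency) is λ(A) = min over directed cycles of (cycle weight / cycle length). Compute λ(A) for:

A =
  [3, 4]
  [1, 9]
λ(A) = 5/2

Enumerate directed cycles and compute their means (weight / length). Sample:
  cycle 0 → 0: weight = 3, length = 1, mean = 3/1 ≈ 3.000
  cycle 1 → 1: weight = 9, length = 1, mean = 9/1 ≈ 9.000
  cycle 0 → 1 → 0: weight = 5, length = 2, mean = 5/2 ≈ 2.500
  cycle 1 → 0 → 1: weight = 5, length = 2, mean = 5/2 ≈ 2.500
Minimum mean = 2.500, attained e.g. along the cycle 0 → 1 → 0 with weight 5 and length 2. So λ(A) = 5/2 = 5/2.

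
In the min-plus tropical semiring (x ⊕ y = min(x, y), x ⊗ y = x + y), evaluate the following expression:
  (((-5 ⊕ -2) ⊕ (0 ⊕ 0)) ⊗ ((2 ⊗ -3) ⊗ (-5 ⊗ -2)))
(((-5 ⊕ -2) ⊕ (0 ⊕ 0)) ⊗ ((2 ⊗ -3) ⊗ (-5 ⊗ -2))) = -13

Expand innermost to outermost. Recall ⊕ takes the minimum of its arguments and ⊗ takes their sum. Working out the expression (((-5 ⊕ -2) ⊕ (0 ⊕ 0)) ⊗ ((2 ⊗ -3) ⊗ (-5 ⊗ -2))) gives -13.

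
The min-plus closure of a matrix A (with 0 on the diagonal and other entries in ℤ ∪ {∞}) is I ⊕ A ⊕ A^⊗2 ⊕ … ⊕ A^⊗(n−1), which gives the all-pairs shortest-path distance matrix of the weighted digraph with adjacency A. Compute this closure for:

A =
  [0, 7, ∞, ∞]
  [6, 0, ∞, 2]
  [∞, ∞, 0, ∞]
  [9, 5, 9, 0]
Closure =
  [0, 7, 18, 9]
  [6, 0, 11, 2]
  [∞, ∞, 0, ∞]
  [9, 5, 9, 0]

This is the Floyd-Warshall all-pairs shortest-path computation. For each intermediate vertex k = 0, 1, …, 3, update dist[i][j] ← min(dist[i][j], dist[i][k] + dist[k][j]). The final matrix gives, for each (i, j), the minimum total weight of any directed path from i to j (possibly empty when i = j).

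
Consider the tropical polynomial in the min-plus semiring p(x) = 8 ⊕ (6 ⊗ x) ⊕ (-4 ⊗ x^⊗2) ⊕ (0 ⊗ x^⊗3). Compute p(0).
p(0) = -4

A tropical monomial a ⊗ x^⊗i evaluates to a + i · x. Evaluating each term at x = 0:
  Term 0 contributes 8 + 0 · 0 = 8
  Term 1 contributes 6 + 1 · 0 = 6
  Term 2 contributes -4 + 2 · 0 = -4
  Term 3 contributes 0 + 3 · 0 = 0
p(0) = ⊕ of these = min[8, 6, -4, 0] = -4.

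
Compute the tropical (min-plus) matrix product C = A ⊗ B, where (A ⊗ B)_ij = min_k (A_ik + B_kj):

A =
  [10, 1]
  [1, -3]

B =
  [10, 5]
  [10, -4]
A ⊗ B =
  [11, -3]
  [7, -7]

Apply the min-plus product entry-by-entry:
  C[0][0] = min over k of (A[0][0] + B[0][0] = 10 + 10 = 20, A[0][1] + B[1][0] = 1 + 10 = 11) = 11 (attained at k = 1)
  C[0][1] = min over k of (A[0][0] + B[0][1] = 10 + 5 = 15, A[0][1] + B[1][1] = 1 + -4 = -3) = -3 (attained at k = 1)
  C[1][0] = min over k of (A[1][0] + B[0][0] = 1 + 10 = 11, A[1][1] + B[1][0] = -3 + 10 = 7) = 7 (attained at k = 1)
  C[1][1] = min over k of (A[1][0] + B[0][1] = 1 + 5 = 6, A[1][1] + B[1][1] = -3 + -4 = -7) = -7 (attained at k = 1)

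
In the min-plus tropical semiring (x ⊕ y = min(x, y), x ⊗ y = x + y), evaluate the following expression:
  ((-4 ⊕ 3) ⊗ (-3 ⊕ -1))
((-4 ⊕ 3) ⊗ (-3 ⊕ -1)) = -7

Expand innermost to outermost. Recall ⊕ takes the minimum of its arguments and ⊗ takes their sum. Working out the expression ((-4 ⊕ 3) ⊗ (-3 ⊕ -1)) gives -7.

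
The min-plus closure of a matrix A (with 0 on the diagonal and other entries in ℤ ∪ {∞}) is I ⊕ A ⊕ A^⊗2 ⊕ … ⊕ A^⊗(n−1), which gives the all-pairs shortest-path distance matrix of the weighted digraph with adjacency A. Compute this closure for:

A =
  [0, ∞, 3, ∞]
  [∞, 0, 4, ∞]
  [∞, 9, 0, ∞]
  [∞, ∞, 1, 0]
Closure =
  [0, 12, 3, ∞]
  [∞, 0, 4, ∞]
  [∞, 9, 0, ∞]
  [∞, 10, 1, 0]

This is the Floyd-Warshall all-pairs shortest-path computation. For each intermediate vertex k = 0, 1, …, 3, update dist[i][j] ← min(dist[i][j], dist[i][k] + dist[k][j]). The final matrix gives, for each (i, j), the minimum total weight of any directed path from i to j (possibly empty when i = j).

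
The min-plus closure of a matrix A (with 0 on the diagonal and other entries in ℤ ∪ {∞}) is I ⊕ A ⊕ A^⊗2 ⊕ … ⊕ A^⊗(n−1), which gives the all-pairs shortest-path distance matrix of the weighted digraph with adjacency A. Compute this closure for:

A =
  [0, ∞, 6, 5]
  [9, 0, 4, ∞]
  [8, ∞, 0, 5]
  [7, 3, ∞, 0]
Closure =
  [0, 8, 6, 5]
  [9, 0, 4, 9]
  [8, 8, 0, 5]
  [7, 3, 7, 0]

This is the Floyd-Warshall all-pairs shortest-path computation. For each intermediate vertex k = 0, 1, …, 3, update dist[i][j] ← min(dist[i][j], dist[i][k] + dist[k][j]). The final matrix gives, for each (i, j), the minimum total weight of any directed path from i to j (possibly empty when i = j).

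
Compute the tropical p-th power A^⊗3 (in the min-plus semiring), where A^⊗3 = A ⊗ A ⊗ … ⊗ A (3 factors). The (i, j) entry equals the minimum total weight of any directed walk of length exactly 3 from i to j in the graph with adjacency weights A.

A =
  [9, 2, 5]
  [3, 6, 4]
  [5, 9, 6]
A^⊗3 =
  [11, 7, 10]
  [8, 11, 9]
  [10, 13, 11]

Each entry (A^⊗3)_ij equals the minimum over all length-3 walks i = v_0 → v_1 → … → v_3 = j of Σ_t A[v_t][v_{t+1}]. For example, for (i, j) = (0, 2) we minimise over 9 possible intermediate vertex sequences; the minimum is 10, attained along the walk 0 → 1 → 0 → 2.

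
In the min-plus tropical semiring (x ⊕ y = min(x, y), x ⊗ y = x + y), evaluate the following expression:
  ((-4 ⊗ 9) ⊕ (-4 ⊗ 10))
((-4 ⊗ 9) ⊕ (-4 ⊗ 10)) = 5

Expand innermost to outermost. Recall ⊕ takes the minimum of its arguments and ⊗ takes their sum. Working out the expression ((-4 ⊗ 9) ⊕ (-4 ⊗ 10)) gives 5.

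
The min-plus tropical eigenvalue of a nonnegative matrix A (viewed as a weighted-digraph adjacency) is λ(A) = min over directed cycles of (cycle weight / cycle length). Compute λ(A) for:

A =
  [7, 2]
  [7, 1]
λ(A) = 1

Enumerate directed cycles and compute their means (weight / length). Sample:
  cycle 0 → 0: weight = 7, length = 1, mean = 7/1 ≈ 7.000
  cycle 1 → 1: weight = 1, length = 1, mean = 1/1 ≈ 1.000
  cycle 0 → 1 → 0: weight = 9, length = 2, mean = 9/2 ≈ 4.500
  cycle 1 → 0 → 1: weight = 9, length = 2, mean = 9/2 ≈ 4.500
Minimum mean = 1.000, attained e.g. along the cycle 1 → 1 with weight 1 and length 1. So λ(A) = 1/1 = 1.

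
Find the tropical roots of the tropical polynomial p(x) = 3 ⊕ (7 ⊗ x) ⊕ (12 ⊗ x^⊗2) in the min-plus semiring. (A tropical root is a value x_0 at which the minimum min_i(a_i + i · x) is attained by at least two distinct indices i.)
Roots: {-5, -4}

Each tropical root is a break point of the lower envelope of the lines y = a_i + i · x (there are 3 lines, with slopes 0, 1, ..., 2). Only the lines that attain the minimum somewhere contribute to roots; other lines are dominated. Here the surviving (envelope) indices are i = 2, i = 1, i = 0.
Intersections between consecutive envelope lines give the roots: for adjacent envelope indices i < j the intersection is x = (a_i − a_j) / (j − i). Reading off the sorted break points: {-5, -4}.
Verification: at each break x_0, at least two indices attain the minimum of min_i(a_i + i · x_0).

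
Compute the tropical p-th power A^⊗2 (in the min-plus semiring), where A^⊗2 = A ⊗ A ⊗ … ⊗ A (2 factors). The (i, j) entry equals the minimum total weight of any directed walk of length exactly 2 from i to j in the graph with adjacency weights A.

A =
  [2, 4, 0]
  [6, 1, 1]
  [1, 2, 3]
A^⊗2 =
  [1, 2, 2]
  [2, 2, 2]
  [3, 3, 1]

Each entry (A^⊗2)_ij equals the minimum over all length-2 walks i = v_0 → v_1 → … → v_2 = j of Σ_t A[v_t][v_{t+1}]. For example, for (i, j) = (0, 2) we minimise over 3 possible intermediate vertex sequences; the minimum is 2, attained along the walk 0 → 0 → 2.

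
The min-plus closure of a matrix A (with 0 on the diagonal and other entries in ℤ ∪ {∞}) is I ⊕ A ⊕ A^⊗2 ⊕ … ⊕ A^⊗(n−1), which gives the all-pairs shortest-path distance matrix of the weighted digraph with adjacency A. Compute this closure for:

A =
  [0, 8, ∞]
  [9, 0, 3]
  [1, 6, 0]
Closure =
  [0, 8, 11]
  [4, 0, 3]
  [1, 6, 0]

This is the Floyd-Warshall all-pairs shortest-path computation. For each intermediate vertex k = 0, 1, …, 2, update dist[i][j] ← min(dist[i][j], dist[i][k] + dist[k][j]). The final matrix gives, for each (i, j), the minimum total weight of any directed path from i to j (possibly empty when i = j).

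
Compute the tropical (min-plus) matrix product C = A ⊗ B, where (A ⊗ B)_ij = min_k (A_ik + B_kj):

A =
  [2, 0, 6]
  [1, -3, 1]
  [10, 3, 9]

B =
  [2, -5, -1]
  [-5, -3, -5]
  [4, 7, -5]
A ⊗ B =
  [-5, -3, -5]
  [-8, -6, -8]
  [-2, 0, -2]

Apply the min-plus product entry-by-entry:
  C[0][0] = min over k of (A[0][0] + B[0][0] = 2 + 2 = 4, A[0][1] + B[1][0] = 0 + -5 = -5, A[0][2] + B[2][0] = 6 + 4 = 10) = -5 (attained at k = 1)
  C[0][1] = min over k of (A[0][0] + B[0][1] = 2 + -5 = -3, A[0][1] + B[1][1] = 0 + -3 = -3, A[0][2] + B[2][1] = 6 + 7 = 13) = -3 (attained at k = 0)
  C[0][2] = min over k of (A[0][0] + B[0][2] = 2 + -1 = 1, A[0][1] + B[1][2] = 0 + -5 = -5, A[0][2] + B[2][2] = 6 + -5 = 1) = -5 (attained at k = 1)
  C[1][0] = min over k of (A[1][0] + B[0][0] = 1 + 2 = 3, A[1][1] + B[1][0] = -3 + -5 = -8, A[1][2] + B[2][0] = 1 + 4 = 5) = -8 (attained at k = 1)
  C[1][1] = min over k of (A[1][0] + B[0][1] = 1 + -5 = -4, A[1][1] + B[1][1] = -3 + -3 = -6, A[1][2] + B[2][1] = 1 + 7 = 8) = -6 (attained at k = 1)
  C[1][2] = min over k of (A[1][0] + B[0][2] = 1 + -1 = 0, A[1][1] + B[1][2] = -3 + -5 = -8, A[1][2] + B[2][2] = 1 + -5 = -4) = -8 (attained at k = 1)
  C[2][0] = min over k of (A[2][0] + B[0][0] = 10 + 2 = 12, A[2][1] + B[1][0] = 3 + -5 = -2, A[2][2] + B[2][0] = 9 + 4 = 13) = -2 (attained at k = 1)
  C[2][1] = min over k of (A[2][0] + B[0][1] = 10 + -5 = 5, A[2][1] + B[1][1] = 3 + -3 = 0, A[2][2] + B[2][1] = 9 + 7 = 16) = 0 (attained at k = 1)
  C[2][2] = min over k of (A[2][0] + B[0][2] = 10 + -1 = 9, A[2][1] + B[1][2] = 3 + -5 = -2, A[2][2] + B[2][2] = 9 + -5 = 4) = -2 (attained at k = 1)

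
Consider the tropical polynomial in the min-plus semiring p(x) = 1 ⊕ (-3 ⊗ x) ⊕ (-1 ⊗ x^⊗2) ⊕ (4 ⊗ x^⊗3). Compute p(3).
p(3) = 0

A tropical monomial a ⊗ x^⊗i evaluates to a + i · x. Evaluating each term at x = 3:
  Term 0 contributes 1 + 0 · 3 = 1
  Term 1 contributes -3 + 1 · 3 = 0
  Term 2 contributes -1 + 2 · 3 = 5
  Term 3 contributes 4 + 3 · 3 = 13
p(3) = ⊕ of these = min[1, 0, 5, 13] = 0.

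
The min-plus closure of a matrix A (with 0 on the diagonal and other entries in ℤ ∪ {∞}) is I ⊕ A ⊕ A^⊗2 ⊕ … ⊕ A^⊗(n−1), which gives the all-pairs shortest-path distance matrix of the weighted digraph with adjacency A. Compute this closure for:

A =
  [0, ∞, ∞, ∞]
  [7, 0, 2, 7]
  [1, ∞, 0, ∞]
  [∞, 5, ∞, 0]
Closure =
  [0, ∞, ∞, ∞]
  [3, 0, 2, 7]
  [1, ∞, 0, ∞]
  [8, 5, 7, 0]

This is the Floyd-Warshall all-pairs shortest-path computation. For each intermediate vertex k = 0, 1, …, 3, update dist[i][j] ← min(dist[i][j], dist[i][k] + dist[k][j]). The final matrix gives, for each (i, j), the minimum total weight of any directed path from i to j (possibly empty when i = j).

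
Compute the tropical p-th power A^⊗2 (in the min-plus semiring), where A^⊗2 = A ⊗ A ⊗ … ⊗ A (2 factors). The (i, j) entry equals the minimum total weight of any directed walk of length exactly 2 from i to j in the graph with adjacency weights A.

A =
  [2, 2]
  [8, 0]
A^⊗2 =
  [4, 2]
  [8, 0]

Each entry (A^⊗2)_ij equals the minimum over all length-2 walks i = v_0 → v_1 → … → v_2 = j of Σ_t A[v_t][v_{t+1}]. For example, for (i, j) = (0, 1) we minimise over 2 possible intermediate vertex sequences; the minimum is 2, attained along the walk 0 → 1 → 1.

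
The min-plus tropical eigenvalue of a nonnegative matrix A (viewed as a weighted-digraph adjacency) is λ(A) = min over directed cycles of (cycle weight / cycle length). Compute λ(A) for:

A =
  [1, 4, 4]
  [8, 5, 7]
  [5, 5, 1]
λ(A) = 1

Enumerate directed cycles and compute their means (weight / length). Sample:
  cycle 0 → 0: weight = 1, length = 1, mean = 1/1 ≈ 1.000
  cycle 1 → 1: weight = 5, length = 1, mean = 5/1 ≈ 5.000
  cycle 2 → 2: weight = 1, length = 1, mean = 1/1 ≈ 1.000
  cycle 0 → 1 → 0: weight = 12, length = 2, mean = 12/2 ≈ 6.000
  cycle 0 → 2 → 0: weight = 9, length = 2, mean = 9/2 ≈ 4.500
  cycle 1 → 0 → 1: weight = 12, length = 2, mean = 12/2 ≈ 6.000
Minimum mean = 1.000, attained e.g. along the cycle 0 → 0 with weight 1 and length 1. So λ(A) = 1/1 = 1.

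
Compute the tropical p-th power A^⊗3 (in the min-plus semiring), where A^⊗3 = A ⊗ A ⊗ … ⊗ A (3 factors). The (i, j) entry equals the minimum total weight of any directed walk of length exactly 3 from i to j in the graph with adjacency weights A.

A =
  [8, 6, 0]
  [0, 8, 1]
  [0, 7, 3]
A^⊗3 =
  [3, 6, 0]
  [0, 7, 1]
  [0, 7, 3]

Each entry (A^⊗3)_ij equals the minimum over all length-3 walks i = v_0 → v_1 → … → v_3 = j of Σ_t A[v_t][v_{t+1}]. For example, for (i, j) = (0, 2) we minimise over 9 possible intermediate vertex sequences; the minimum is 0, attained along the walk 0 → 2 → 0 → 2.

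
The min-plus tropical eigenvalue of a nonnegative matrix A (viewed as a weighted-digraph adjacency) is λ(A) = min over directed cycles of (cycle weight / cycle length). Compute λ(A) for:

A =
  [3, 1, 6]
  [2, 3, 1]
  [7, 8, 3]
λ(A) = 3/2

Enumerate directed cycles and compute their means (weight / length). Sample:
  cycle 0 → 0: weight = 3, length = 1, mean = 3/1 ≈ 3.000
  cycle 1 → 1: weight = 3, length = 1, mean = 3/1 ≈ 3.000
  cycle 2 → 2: weight = 3, length = 1, mean = 3/1 ≈ 3.000
  cycle 0 → 1 → 0: weight = 3, length = 2, mean = 3/2 ≈ 1.500
  cycle 0 → 2 → 0: weight = 13, length = 2, mean = 13/2 ≈ 6.500
  cycle 1 → 0 → 1: weight = 3, length = 2, mean = 3/2 ≈ 1.500
Minimum mean = 1.500, attained e.g. along the cycle 0 → 1 → 0 with weight 3 and length 2. So λ(A) = 3/2 = 3/2.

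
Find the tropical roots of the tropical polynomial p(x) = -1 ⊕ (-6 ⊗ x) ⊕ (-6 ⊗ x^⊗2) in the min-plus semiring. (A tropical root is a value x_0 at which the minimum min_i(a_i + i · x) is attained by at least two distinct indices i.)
Roots: {0, 5}

Each tropical root is a break point of the lower envelope of the lines y = a_i + i · x (there are 3 lines, with slopes 0, 1, ..., 2). Only the lines that attain the minimum somewhere contribute to roots; other lines are dominated. Here the surviving (envelope) indices are i = 2, i = 1, i = 0.
Intersections between consecutive envelope lines give the roots: for adjacent envelope indices i < j the intersection is x = (a_i − a_j) / (j − i). Reading off the sorted break points: {0, 5}.
Verification: at each break x_0, at least two indices attain the minimum of min_i(a_i + i · x_0).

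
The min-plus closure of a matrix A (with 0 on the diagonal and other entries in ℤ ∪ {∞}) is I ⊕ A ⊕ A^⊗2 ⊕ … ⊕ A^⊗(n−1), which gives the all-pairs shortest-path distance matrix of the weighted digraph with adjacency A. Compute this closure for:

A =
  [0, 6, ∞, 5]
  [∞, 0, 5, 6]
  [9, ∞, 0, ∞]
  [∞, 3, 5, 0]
Closure =
  [0, 6, 10, 5]
  [14, 0, 5, 6]
  [9, 15, 0, 14]
  [14, 3, 5, 0]

This is the Floyd-Warshall all-pairs shortest-path computation. For each intermediate vertex k = 0, 1, …, 3, update dist[i][j] ← min(dist[i][j], dist[i][k] + dist[k][j]). The final matrix gives, for each (i, j), the minimum total weight of any directed path from i to j (possibly empty when i = j).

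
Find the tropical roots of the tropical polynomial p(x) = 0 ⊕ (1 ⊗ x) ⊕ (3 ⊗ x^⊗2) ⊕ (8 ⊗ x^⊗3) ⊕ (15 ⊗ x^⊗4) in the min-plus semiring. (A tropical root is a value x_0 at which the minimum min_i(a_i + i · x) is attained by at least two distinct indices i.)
Roots: {-7, -5, -2, -1}

Each tropical root is a break point of the lower envelope of the lines y = a_i + i · x (there are 5 lines, with slopes 0, 1, ..., 4). Only the lines that attain the minimum somewhere contribute to roots; other lines are dominated. Here the surviving (envelope) indices are i = 4, i = 3, i = 2, i = 1, i = 0.
Intersections between consecutive envelope lines give the roots: for adjacent envelope indices i < j the intersection is x = (a_i − a_j) / (j − i). Reading off the sorted break points: {-7, -5, -2, -1}.
Verification: at each break x_0, at least two indices attain the minimum of min_i(a_i + i · x_0).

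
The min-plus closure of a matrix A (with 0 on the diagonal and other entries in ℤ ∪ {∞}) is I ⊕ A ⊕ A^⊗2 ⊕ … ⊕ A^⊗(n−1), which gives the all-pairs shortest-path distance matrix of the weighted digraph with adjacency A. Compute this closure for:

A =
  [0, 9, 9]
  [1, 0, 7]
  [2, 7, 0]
Closure =
  [0, 9, 9]
  [1, 0, 7]
  [2, 7, 0]

This is the Floyd-Warshall all-pairs shortest-path computation. For each intermediate vertex k = 0, 1, …, 2, update dist[i][j] ← min(dist[i][j], dist[i][k] + dist[k][j]). The final matrix gives, for each (i, j), the minimum total weight of any directed path from i to j (possibly empty when i = j).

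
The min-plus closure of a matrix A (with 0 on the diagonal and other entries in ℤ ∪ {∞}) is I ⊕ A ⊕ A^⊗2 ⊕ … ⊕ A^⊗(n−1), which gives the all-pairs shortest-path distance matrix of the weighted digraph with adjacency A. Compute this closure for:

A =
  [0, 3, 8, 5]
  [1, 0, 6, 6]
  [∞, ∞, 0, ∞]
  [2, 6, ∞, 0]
Closure =
  [0, 3, 8, 5]
  [1, 0, 6, 6]
  [∞, ∞, 0, ∞]
  [2, 5, 10, 0]

This is the Floyd-Warshall all-pairs shortest-path computation. For each intermediate vertex k = 0, 1, …, 3, update dist[i][j] ← min(dist[i][j], dist[i][k] + dist[k][j]). The final matrix gives, for each (i, j), the minimum total weight of any directed path from i to j (possibly empty when i = j).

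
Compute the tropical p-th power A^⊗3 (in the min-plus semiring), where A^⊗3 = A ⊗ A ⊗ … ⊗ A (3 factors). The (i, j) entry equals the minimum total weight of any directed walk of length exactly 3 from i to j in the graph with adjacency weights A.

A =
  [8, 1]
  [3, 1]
A^⊗3 =
  [5, 3]
  [5, 3]

Each entry (A^⊗3)_ij equals the minimum over all length-3 walks i = v_0 → v_1 → … → v_3 = j of Σ_t A[v_t][v_{t+1}]. For example, for (i, j) = (0, 1) we minimise over 4 possible intermediate vertex sequences; the minimum is 3, attained along the walk 0 → 1 → 1 → 1.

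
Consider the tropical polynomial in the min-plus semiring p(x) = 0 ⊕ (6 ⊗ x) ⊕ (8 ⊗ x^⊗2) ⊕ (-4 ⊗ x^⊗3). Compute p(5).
p(5) = 0

A tropical monomial a ⊗ x^⊗i evaluates to a + i · x. Evaluating each term at x = 5:
  Term 0 contributes 0 + 0 · 5 = 0
  Term 1 contributes 6 + 1 · 5 = 11
  Term 2 contributes 8 + 2 · 5 = 18
  Term 3 contributes -4 + 3 · 5 = 11
p(5) = ⊕ of these = min[0, 11, 18, 11] = 0.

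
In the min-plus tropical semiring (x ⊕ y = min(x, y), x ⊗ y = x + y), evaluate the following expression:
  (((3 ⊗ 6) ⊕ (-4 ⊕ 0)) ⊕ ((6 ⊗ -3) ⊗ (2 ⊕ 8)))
(((3 ⊗ 6) ⊕ (-4 ⊕ 0)) ⊕ ((6 ⊗ -3) ⊗ (2 ⊕ 8))) = -4

Expand innermost to outermost. Recall ⊕ takes the minimum of its arguments and ⊗ takes their sum. Working out the expression (((3 ⊗ 6) ⊕ (-4 ⊕ 0)) ⊕ ((6 ⊗ -3) ⊗ (2 ⊕ 8))) gives -4.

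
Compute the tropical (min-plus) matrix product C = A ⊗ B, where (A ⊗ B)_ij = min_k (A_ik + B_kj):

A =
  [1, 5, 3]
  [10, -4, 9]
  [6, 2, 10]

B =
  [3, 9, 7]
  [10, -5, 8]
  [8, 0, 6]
A ⊗ B =
  [4, 0, 8]
  [6, -9, 4]
  [9, -3, 10]

Apply the min-plus product entry-by-entry:
  C[0][0] = min over k of (A[0][0] + B[0][0] = 1 + 3 = 4, A[0][1] + B[1][0] = 5 + 10 = 15, A[0][2] + B[2][0] = 3 + 8 = 11) = 4 (attained at k = 0)
  C[0][1] = min over k of (A[0][0] + B[0][1] = 1 + 9 = 10, A[0][1] + B[1][1] = 5 + -5 = 0, A[0][2] + B[2][1] = 3 + 0 = 3) = 0 (attained at k = 1)
  C[0][2] = min over k of (A[0][0] + B[0][2] = 1 + 7 = 8, A[0][1] + B[1][2] = 5 + 8 = 13, A[0][2] + B[2][2] = 3 + 6 = 9) = 8 (attained at k = 0)
  C[1][0] = min over k of (A[1][0] + B[0][0] = 10 + 3 = 13, A[1][1] + B[1][0] = -4 + 10 = 6, A[1][2] + B[2][0] = 9 + 8 = 17) = 6 (attained at k = 1)
  C[1][1] = min over k of (A[1][0] + B[0][1] = 10 + 9 = 19, A[1][1] + B[1][1] = -4 + -5 = -9, A[1][2] + B[2][1] = 9 + 0 = 9) = -9 (attained at k = 1)
  C[1][2] = min over k of (A[1][0] + B[0][2] = 10 + 7 = 17, A[1][1] + B[1][2] = -4 + 8 = 4, A[1][2] + B[2][2] = 9 + 6 = 15) = 4 (attained at k = 1)
  C[2][0] = min over k of (A[2][0] + B[0][0] = 6 + 3 = 9, A[2][1] + B[1][0] = 2 + 10 = 12, A[2][2] + B[2][0] = 10 + 8 = 18) = 9 (attained at k = 0)
  C[2][1] = min over k of (A[2][0] + B[0][1] = 6 + 9 = 15, A[2][1] + B[1][1] = 2 + -5 = -3, A[2][2] + B[2][1] = 10 + 0 = 10) = -3 (attained at k = 1)
  C[2][2] = min over k of (A[2][0] + B[0][2] = 6 + 7 = 13, A[2][1] + B[1][2] = 2 + 8 = 10, A[2][2] + B[2][2] = 10 + 6 = 16) = 10 (attained at k = 1)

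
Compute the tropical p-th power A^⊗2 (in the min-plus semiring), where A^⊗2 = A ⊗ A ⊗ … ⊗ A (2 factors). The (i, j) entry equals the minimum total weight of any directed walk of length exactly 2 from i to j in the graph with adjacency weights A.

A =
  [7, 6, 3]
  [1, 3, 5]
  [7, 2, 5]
A^⊗2 =
  [7, 5, 8]
  [4, 6, 4]
  [3, 5, 7]

Each entry (A^⊗2)_ij equals the minimum over all length-2 walks i = v_0 → v_1 → … → v_2 = j of Σ_t A[v_t][v_{t+1}]. For example, for (i, j) = (0, 2) we minimise over 3 possible intermediate vertex sequences; the minimum is 8, attained along the walk 0 → 2 → 2.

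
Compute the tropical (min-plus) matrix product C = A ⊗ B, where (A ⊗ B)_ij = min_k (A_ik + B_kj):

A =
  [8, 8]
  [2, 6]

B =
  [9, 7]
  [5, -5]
A ⊗ B =
  [13, 3]
  [11, 1]

Apply the min-plus product entry-by-entry:
  C[0][0] = min over k of (A[0][0] + B[0][0] = 8 + 9 = 17, A[0][1] + B[1][0] = 8 + 5 = 13) = 13 (attained at k = 1)
  C[0][1] = min over k of (A[0][0] + B[0][1] = 8 + 7 = 15, A[0][1] + B[1][1] = 8 + -5 = 3) = 3 (attained at k = 1)
  C[1][0] = min over k of (A[1][0] + B[0][0] = 2 + 9 = 11, A[1][1] + B[1][0] = 6 + 5 = 11) = 11 (attained at k = 0)
  C[1][1] = min over k of (A[1][0] + B[0][1] = 2 + 7 = 9, A[1][1] + B[1][1] = 6 + -5 = 1) = 1 (attained at k = 1)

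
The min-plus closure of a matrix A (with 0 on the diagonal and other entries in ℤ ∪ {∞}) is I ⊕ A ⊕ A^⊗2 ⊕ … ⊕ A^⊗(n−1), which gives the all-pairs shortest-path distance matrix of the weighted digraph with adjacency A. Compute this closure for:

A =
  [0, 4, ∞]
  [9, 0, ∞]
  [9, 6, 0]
Closure =
  [0, 4, ∞]
  [9, 0, ∞]
  [9, 6, 0]

This is the Floyd-Warshall all-pairs shortest-path computation. For each intermediate vertex k = 0, 1, …, 2, update dist[i][j] ← min(dist[i][j], dist[i][k] + dist[k][j]). The final matrix gives, for each (i, j), the minimum total weight of any directed path from i to j (possibly empty when i = j).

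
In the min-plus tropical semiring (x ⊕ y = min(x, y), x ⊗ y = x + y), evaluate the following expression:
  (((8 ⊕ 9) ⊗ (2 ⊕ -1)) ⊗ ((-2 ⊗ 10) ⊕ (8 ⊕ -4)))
(((8 ⊕ 9) ⊗ (2 ⊕ -1)) ⊗ ((-2 ⊗ 10) ⊕ (8 ⊕ -4))) = 3

Expand innermost to outermost. Recall ⊕ takes the minimum of its arguments and ⊗ takes their sum. Working out the expression (((8 ⊕ 9) ⊗ (2 ⊕ -1)) ⊗ ((-2 ⊗ 10) ⊕ (8 ⊕ -4))) gives 3.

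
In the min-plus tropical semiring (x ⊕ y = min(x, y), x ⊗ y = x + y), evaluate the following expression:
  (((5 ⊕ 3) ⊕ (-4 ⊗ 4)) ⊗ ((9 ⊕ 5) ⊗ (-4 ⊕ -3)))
(((5 ⊕ 3) ⊕ (-4 ⊗ 4)) ⊗ ((9 ⊕ 5) ⊗ (-4 ⊕ -3))) = 1

Expand innermost to outermost. Recall ⊕ takes the minimum of its arguments and ⊗ takes their sum. Working out the expression (((5 ⊕ 3) ⊕ (-4 ⊗ 4)) ⊗ ((9 ⊕ 5) ⊗ (-4 ⊕ -3))) gives 1.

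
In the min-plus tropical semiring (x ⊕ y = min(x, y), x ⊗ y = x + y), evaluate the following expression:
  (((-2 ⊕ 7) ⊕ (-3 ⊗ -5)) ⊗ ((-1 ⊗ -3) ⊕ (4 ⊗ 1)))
(((-2 ⊕ 7) ⊕ (-3 ⊗ -5)) ⊗ ((-1 ⊗ -3) ⊕ (4 ⊗ 1))) = -12

Expand innermost to outermost. Recall ⊕ takes the minimum of its arguments and ⊗ takes their sum. Working out the expression (((-2 ⊕ 7) ⊕ (-3 ⊗ -5)) ⊗ ((-1 ⊗ -3) ⊕ (4 ⊗ 1))) gives -12.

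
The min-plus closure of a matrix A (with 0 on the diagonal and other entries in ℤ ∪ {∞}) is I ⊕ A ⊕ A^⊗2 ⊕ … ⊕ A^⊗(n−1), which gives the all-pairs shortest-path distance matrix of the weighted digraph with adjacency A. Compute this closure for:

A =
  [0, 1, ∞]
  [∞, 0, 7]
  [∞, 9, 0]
Closure =
  [0, 1, 8]
  [∞, 0, 7]
  [∞, 9, 0]

This is the Floyd-Warshall all-pairs shortest-path computation. For each intermediate vertex k = 0, 1, …, 2, update dist[i][j] ← min(dist[i][j], dist[i][k] + dist[k][j]). The final matrix gives, for each (i, j), the minimum total weight of any directed path from i to j (possibly empty when i = j).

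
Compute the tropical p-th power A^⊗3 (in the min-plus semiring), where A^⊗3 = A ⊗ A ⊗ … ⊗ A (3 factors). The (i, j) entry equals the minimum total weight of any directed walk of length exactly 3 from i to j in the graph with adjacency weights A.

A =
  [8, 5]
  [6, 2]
A^⊗3 =
  [13, 9]
  [10, 6]

Each entry (A^⊗3)_ij equals the minimum over all length-3 walks i = v_0 → v_1 → … → v_3 = j of Σ_t A[v_t][v_{t+1}]. For example, for (i, j) = (0, 1) we minimise over 4 possible intermediate vertex sequences; the minimum is 9, attained along the walk 0 → 1 → 1 → 1.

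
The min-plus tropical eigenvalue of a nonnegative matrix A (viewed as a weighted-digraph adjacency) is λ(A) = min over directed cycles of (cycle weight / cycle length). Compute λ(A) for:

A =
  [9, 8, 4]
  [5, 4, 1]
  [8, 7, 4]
λ(A) = 4

Enumerate directed cycles and compute their means (weight / length). Sample:
  cycle 0 → 0: weight = 9, length = 1, mean = 9/1 ≈ 9.000
  cycle 1 → 1: weight = 4, length = 1, mean = 4/1 ≈ 4.000
  cycle 2 → 2: weight = 4, length = 1, mean = 4/1 ≈ 4.000
  cycle 0 → 1 → 0: weight = 13, length = 2, mean = 13/2 ≈ 6.500
  cycle 0 → 2 → 0: weight = 12, length = 2, mean = 12/2 ≈ 6.000
  cycle 1 → 0 → 1: weight = 13, length = 2, mean = 13/2 ≈ 6.500
Minimum mean = 4.000, attained e.g. along the cycle 1 → 1 with weight 4 and length 1. So λ(A) = 4/1 = 4.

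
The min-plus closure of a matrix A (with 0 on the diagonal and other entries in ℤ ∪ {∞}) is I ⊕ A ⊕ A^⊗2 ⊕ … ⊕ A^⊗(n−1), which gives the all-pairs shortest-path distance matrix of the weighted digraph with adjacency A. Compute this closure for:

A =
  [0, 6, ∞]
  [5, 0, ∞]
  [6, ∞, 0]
Closure =
  [0, 6, ∞]
  [5, 0, ∞]
  [6, 12, 0]

This is the Floyd-Warshall all-pairs shortest-path computation. For each intermediate vertex k = 0, 1, …, 2, update dist[i][j] ← min(dist[i][j], dist[i][k] + dist[k][j]). The final matrix gives, for each (i, j), the minimum total weight of any directed path from i to j (possibly empty when i = j).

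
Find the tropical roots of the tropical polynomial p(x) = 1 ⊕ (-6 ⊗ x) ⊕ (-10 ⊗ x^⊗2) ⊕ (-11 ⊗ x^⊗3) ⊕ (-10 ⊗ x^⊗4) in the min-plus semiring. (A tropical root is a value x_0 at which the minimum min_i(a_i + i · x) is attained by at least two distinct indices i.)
Roots: {-1, 1, 4, 7}

Each tropical root is a break point of the lower envelope of the lines y = a_i + i · x (there are 5 lines, with slopes 0, 1, ..., 4). Only the lines that attain the minimum somewhere contribute to roots; other lines are dominated. Here the surviving (envelope) indices are i = 4, i = 3, i = 2, i = 1, i = 0.
Intersections between consecutive envelope lines give the roots: for adjacent envelope indices i < j the intersection is x = (a_i − a_j) / (j − i). Reading off the sorted break points: {-1, 1, 4, 7}.
Verification: at each break x_0, at least two indices attain the minimum of min_i(a_i + i · x_0).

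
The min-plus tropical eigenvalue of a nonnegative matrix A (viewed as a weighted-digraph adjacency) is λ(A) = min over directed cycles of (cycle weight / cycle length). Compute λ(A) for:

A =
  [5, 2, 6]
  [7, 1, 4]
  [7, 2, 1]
λ(A) = 1

Enumerate directed cycles and compute their means (weight / length). Sample:
  cycle 0 → 0: weight = 5, length = 1, mean = 5/1 ≈ 5.000
  cycle 1 → 1: weight = 1, length = 1, mean = 1/1 ≈ 1.000
  cycle 2 → 2: weight = 1, length = 1, mean = 1/1 ≈ 1.000
  cycle 0 → 1 → 0: weight = 9, length = 2, mean = 9/2 ≈ 4.500
  cycle 0 → 2 → 0: weight = 13, length = 2, mean = 13/2 ≈ 6.500
  cycle 1 → 0 → 1: weight = 9, length = 2, mean = 9/2 ≈ 4.500
Minimum mean = 1.000, attained e.g. along the cycle 1 → 1 with weight 1 and length 1. So λ(A) = 1/1 = 1.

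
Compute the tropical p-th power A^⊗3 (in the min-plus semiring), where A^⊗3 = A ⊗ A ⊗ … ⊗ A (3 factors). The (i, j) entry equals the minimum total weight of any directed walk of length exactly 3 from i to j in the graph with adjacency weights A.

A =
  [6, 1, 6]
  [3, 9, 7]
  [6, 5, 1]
A^⊗3 =
  [10, 5, 8]
  [7, 10, 9]
  [8, 7, 3]

Each entry (A^⊗3)_ij equals the minimum over all length-3 walks i = v_0 → v_1 → … → v_3 = j of Σ_t A[v_t][v_{t+1}]. For example, for (i, j) = (0, 2) we minimise over 9 possible intermediate vertex sequences; the minimum is 8, attained along the walk 0 → 2 → 2 → 2.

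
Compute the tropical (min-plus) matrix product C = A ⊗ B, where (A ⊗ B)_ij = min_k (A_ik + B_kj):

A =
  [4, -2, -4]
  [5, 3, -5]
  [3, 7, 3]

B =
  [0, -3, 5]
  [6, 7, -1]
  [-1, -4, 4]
A ⊗ B =
  [-5, -8, -3]
  [-6, -9, -1]
  [2, -1, 6]

Apply the min-plus product entry-by-entry:
  C[0][0] = min over k of (A[0][0] + B[0][0] = 4 + 0 = 4, A[0][1] + B[1][0] = -2 + 6 = 4, A[0][2] + B[2][0] = -4 + -1 = -5) = -5 (attained at k = 2)
  C[0][1] = min over k of (A[0][0] + B[0][1] = 4 + -3 = 1, A[0][1] + B[1][1] = -2 + 7 = 5, A[0][2] + B[2][1] = -4 + -4 = -8) = -8 (attained at k = 2)
  C[0][2] = min over k of (A[0][0] + B[0][2] = 4 + 5 = 9, A[0][1] + B[1][2] = -2 + -1 = -3, A[0][2] + B[2][2] = -4 + 4 = 0) = -3 (attained at k = 1)
  C[1][0] = min over k of (A[1][0] + B[0][0] = 5 + 0 = 5, A[1][1] + B[1][0] = 3 + 6 = 9, A[1][2] + B[2][0] = -5 + -1 = -6) = -6 (attained at k = 2)
  C[1][1] = min over k of (A[1][0] + B[0][1] = 5 + -3 = 2, A[1][1] + B[1][1] = 3 + 7 = 10, A[1][2] + B[2][1] = -5 + -4 = -9) = -9 (attained at k = 2)
  C[1][2] = min over k of (A[1][0] + B[0][2] = 5 + 5 = 10, A[1][1] + B[1][2] = 3 + -1 = 2, A[1][2] + B[2][2] = -5 + 4 = -1) = -1 (attained at k = 2)
  C[2][0] = min over k of (A[2][0] + B[0][0] = 3 + 0 = 3, A[2][1] + B[1][0] = 7 + 6 = 13, A[2][2] + B[2][0] = 3 + -1 = 2) = 2 (attained at k = 2)
  C[2][1] = min over k of (A[2][0] + B[0][1] = 3 + -3 = 0, A[2][1] + B[1][1] = 7 + 7 = 14, A[2][2] + B[2][1] = 3 + -4 = -1) = -1 (attained at k = 2)
  C[2][2] = min over k of (A[2][0] + B[0][2] = 3 + 5 = 8, A[2][1] + B[1][2] = 7 + -1 = 6, A[2][2] + B[2][2] = 3 + 4 = 7) = 6 (attained at k = 1)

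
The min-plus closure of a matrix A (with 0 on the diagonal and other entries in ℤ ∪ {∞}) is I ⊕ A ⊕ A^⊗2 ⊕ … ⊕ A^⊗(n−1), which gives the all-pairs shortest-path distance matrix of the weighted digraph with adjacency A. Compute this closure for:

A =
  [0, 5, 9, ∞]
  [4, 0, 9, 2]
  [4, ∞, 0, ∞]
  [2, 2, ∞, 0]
Closure =
  [0, 5, 9, 7]
  [4, 0, 9, 2]
  [4, 9, 0, 11]
  [2, 2, 11, 0]

This is the Floyd-Warshall all-pairs shortest-path computation. For each intermediate vertex k = 0, 1, …, 3, update dist[i][j] ← min(dist[i][j], dist[i][k] + dist[k][j]). The final matrix gives, for each (i, j), the minimum total weight of any directed path from i to j (possibly empty when i = j).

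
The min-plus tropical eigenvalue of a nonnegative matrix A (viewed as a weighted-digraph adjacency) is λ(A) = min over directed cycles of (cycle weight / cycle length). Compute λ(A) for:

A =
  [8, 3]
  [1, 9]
λ(A) = 2

Enumerate directed cycles and compute their means (weight / length). Sample:
  cycle 0 → 0: weight = 8, length = 1, mean = 8/1 ≈ 8.000
  cycle 1 → 1: weight = 9, length = 1, mean = 9/1 ≈ 9.000
  cycle 0 → 1 → 0: weight = 4, length = 2, mean = 4/2 ≈ 2.000
  cycle 1 → 0 → 1: weight = 4, length = 2, mean = 4/2 ≈ 2.000
Minimum mean = 2.000, attained e.g. along the cycle 0 → 1 → 0 with weight 4 and length 2. So λ(A) = 4/2 = 2.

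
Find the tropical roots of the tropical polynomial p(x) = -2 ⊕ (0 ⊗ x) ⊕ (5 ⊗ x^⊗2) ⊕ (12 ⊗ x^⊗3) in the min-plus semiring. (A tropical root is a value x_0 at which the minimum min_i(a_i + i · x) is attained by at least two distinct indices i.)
Roots: {-7, -5, -2}

Each tropical root is a break point of the lower envelope of the lines y = a_i + i · x (there are 4 lines, with slopes 0, 1, ..., 3). Only the lines that attain the minimum somewhere contribute to roots; other lines are dominated. Here the surviving (envelope) indices are i = 3, i = 2, i = 1, i = 0.
Intersections between consecutive envelope lines give the roots: for adjacent envelope indices i < j the intersection is x = (a_i − a_j) / (j − i). Reading off the sorted break points: {-7, -5, -2}.
Verification: at each break x_0, at least two indices attain the minimum of min_i(a_i + i · x_0).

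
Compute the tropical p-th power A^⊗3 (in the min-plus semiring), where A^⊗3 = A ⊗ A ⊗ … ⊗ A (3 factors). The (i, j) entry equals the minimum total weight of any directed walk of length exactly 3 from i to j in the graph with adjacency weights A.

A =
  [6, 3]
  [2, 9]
A^⊗3 =
  [11, 8]
  [7, 11]

Each entry (A^⊗3)_ij equals the minimum over all length-3 walks i = v_0 → v_1 → … → v_3 = j of Σ_t A[v_t][v_{t+1}]. For example, for (i, j) = (0, 1) we minimise over 4 possible intermediate vertex sequences; the minimum is 8, attained along the walk 0 → 1 → 0 → 1.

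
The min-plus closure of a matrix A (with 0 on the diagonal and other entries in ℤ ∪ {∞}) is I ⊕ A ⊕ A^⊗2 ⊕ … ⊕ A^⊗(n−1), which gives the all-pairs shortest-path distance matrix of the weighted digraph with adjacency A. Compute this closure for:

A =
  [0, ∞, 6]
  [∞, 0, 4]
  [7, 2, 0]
Closure =
  [0, 8, 6]
  [11, 0, 4]
  [7, 2, 0]

This is the Floyd-Warshall all-pairs shortest-path computation. For each intermediate vertex k = 0, 1, …, 2, update dist[i][j] ← min(dist[i][j], dist[i][k] + dist[k][j]). The final matrix gives, for each (i, j), the minimum total weight of any directed path from i to j (possibly empty when i = j).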